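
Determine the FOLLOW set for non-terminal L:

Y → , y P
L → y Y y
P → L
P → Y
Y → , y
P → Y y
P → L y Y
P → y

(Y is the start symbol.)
{ $, 'y' }

To compute FOLLOW(L), find every occurrence of L on a right-hand side N → α L β: add FIRST(β) \ {ε}, and if β is empty or nullable also add FOLLOW(N). Iterate to a fixed point.

In P → L: L is at the end, add FOLLOW(P)
In P → L y Y: L is followed by y Y, add FIRST(y Y) \ {ε} = { 'y' }

The FOLLOW sets referred to above (computed the same way, to a fixed point):
  FOLLOW(P) = { $, 'y' }

Taking the union: FOLLOW(L) = { $, 'y' }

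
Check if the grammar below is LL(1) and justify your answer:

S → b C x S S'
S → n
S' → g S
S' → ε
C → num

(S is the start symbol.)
A grammar is LL(1) if for each non-terminal N with multiple productions, the predict sets of those productions are pairwise disjoint, where PREDICT(N → α) = (FIRST(α) \ {ε}) ∪ (FOLLOW(N) if α ⇒* ε).

Relevant sets:
  FOLLOW(S') = { $, 'g' }

For S:
  PREDICT(S → b C x S S') = { 'b' }
  PREDICT(S → n) = { 'n' }
For S':
  PREDICT(S' → g S) = { 'g' }
  PREDICT(S' → ε) = { $, 'g' }
C has a single production, so nothing to check there.

Conflict found: Predict set conflict for S': { 'g' }
The grammar is NOT LL(1).

Answer: No. Predict set conflict for S': { 'g' }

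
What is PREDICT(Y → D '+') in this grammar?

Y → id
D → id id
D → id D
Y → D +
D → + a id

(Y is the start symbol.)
{ '+', 'id' }

PREDICT(Y → D '+') = (FIRST(RHS) \ {ε}) ∪ (FOLLOW(Y) if ε ∈ FIRST(RHS), i.e. RHS ⇒* ε)
FIRST(D) = { '+', 'id' }
FIRST(D '+') = { '+', 'id' }
ε ∉ FIRST(D '+'), so FOLLOW(Y) is not added.
PREDICT(Y → D '+') = { '+', 'id' }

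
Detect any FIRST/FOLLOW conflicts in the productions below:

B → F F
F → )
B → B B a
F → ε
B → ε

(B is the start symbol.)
Yes. B → F F with FOLLOW(B) on { ')' }; B → B B a with FOLLOW(B) on { ')', 'a' }; F → ')' with FOLLOW(F) on { ')' }

Nullable non-terminals: B, F.
FIRST sets used below: FIRST(F) = { ')', ε }, FIRST(B) = { ')', 'a', ε }

B: nullable alternative(s) B → F F, B → ε; FOLLOW(B) = { $, ')', 'a' }
  B → F F: FIRST \ {ε} = { ')' } — overlaps FOLLOW(B) on { ')' }: CONFLICT
  B → B B a: FIRST \ {ε} = { ')', 'a' } — overlaps FOLLOW(B) on { ')', 'a' }: CONFLICT
  B → ε: FIRST \ {ε} = { } — disjoint from FOLLOW(B)

F: nullable alternative(s) F → ε; FOLLOW(F) = { $, ')', 'a' }
  F → ): FIRST \ {ε} = { ')' } — overlaps FOLLOW(F) on { ')' }: CONFLICT
  F → ε: FIRST \ {ε} = { } — this is the only nullable alternative, skip

So the grammar has 3 FIRST/FOLLOW conflicts (marked CONFLICT above).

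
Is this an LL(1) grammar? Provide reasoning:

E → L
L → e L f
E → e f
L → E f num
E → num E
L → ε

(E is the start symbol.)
A grammar is LL(1) if for each non-terminal N with multiple productions, the predict sets of those productions are pairwise disjoint, where PREDICT(N → α) = (FIRST(α) \ {ε}) ∪ (FOLLOW(N) if α ⇒* ε).

Relevant sets:
  FIRST(L) = { 'e', 'f', 'num', ε }
  FIRST(E) = { 'e', 'f', 'num', ε }
  FOLLOW(E) = { $, 'f' }
  FOLLOW(L) = { $, 'f' }

For E:
  PREDICT(E → L) = { $, 'e', 'f', 'num' }
  PREDICT(E → e f) = { 'e' }
  PREDICT(E → num E) = { 'num' }
For L:
  PREDICT(L → e L f) = { 'e' }
  PREDICT(L → E f num) = { 'e', 'f', 'num' }
  PREDICT(L → ε) = { $, 'f' }

Conflict found: Predict set conflict for E: { 'e' }
The grammar is NOT LL(1).

Answer: No. Predict set conflict for E: { 'e' }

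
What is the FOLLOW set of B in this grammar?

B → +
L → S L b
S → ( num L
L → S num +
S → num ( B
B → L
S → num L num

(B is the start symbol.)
B is the start symbol, so $ ∈ FOLLOW(B).
In S → num ( B: B is at the end, add FOLLOW(S)

The FOLLOW sets referred to above (computed the same way, to a fixed point):
  FOLLOW(S) = { '(', 'num' }

Taking the union: FOLLOW(B) = { $, '(', 'num' }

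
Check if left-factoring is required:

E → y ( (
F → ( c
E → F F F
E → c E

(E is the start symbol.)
Left-factoring is needed when two productions for the same non-terminal
share a common prefix on the right-hand side.

Productions for E:
  E → y ( (
  E → F F F
  E → c E

No common prefixes found.

Answer: No, left-factoring is not needed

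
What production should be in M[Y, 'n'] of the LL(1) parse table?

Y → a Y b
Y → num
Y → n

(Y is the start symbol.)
To find M[Y, 'n'], we find productions for Y where 'n' is in the predict set (PREDICT(N → α) = (FIRST(α) \ {ε}) ∪ (FOLLOW(N) if α ⇒* ε)).

Y → a Y b: PREDICT = { 'a' }
Y → num: PREDICT = { 'num' }
Y → n: PREDICT = { 'n' }
  'n' is in predict set, so this production goes in M[Y, 'n']

M[Y, 'n'] = Y → n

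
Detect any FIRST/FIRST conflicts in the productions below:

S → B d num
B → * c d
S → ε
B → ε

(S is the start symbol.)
FIRST sets of the non-terminals at (or reachable through a nullable prefix from) the front of some alternative:
  FIRST(B) = { '*', ε }

Productions for S:
  S → B d num: FIRST = { '*', 'd' }
  S → ε: FIRST = { ε }
Productions for B:
  B → * c d: FIRST = { '*' }
  B → ε: FIRST = { ε }

All alternatives of each non-terminal have pairwise disjoint FIRST sets.

Answer: No FIRST/FIRST conflicts.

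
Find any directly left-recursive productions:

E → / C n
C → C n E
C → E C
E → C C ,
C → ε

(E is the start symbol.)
Yes, C is left-recursive

Direct left recursion occurs when N → N α for some non-terminal N (the right-hand side begins with the left-hand side itself).

E → / C n: starts with '/'
C → C n E: LEFT RECURSIVE (starts with C)
C → E C: starts with E
E → C C ,: starts with C
C → ε: starts with ε

The grammar has direct left recursion on: C.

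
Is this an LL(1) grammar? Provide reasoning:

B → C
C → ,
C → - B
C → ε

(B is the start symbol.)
Relevant sets:
  FOLLOW(C) = { $ }

For C:
  PREDICT(C → ',') = { ',' }
  PREDICT(C → '-' B) = { '-' }
  PREDICT(C → ε) = { $ }
B has a single production, so nothing to check there.

All predict sets are disjoint. The grammar IS LL(1).

Answer: Yes, the grammar is LL(1).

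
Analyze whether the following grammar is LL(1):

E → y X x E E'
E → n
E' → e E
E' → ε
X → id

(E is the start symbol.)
No. Predict set conflict for E': { 'e' }

Relevant sets:
  FOLLOW(E') = { $, 'e' }

For E:
  PREDICT(E → y X x E E') = { 'y' }
  PREDICT(E → n) = { 'n' }
For E':
  PREDICT(E' → e E) = { 'e' }
  PREDICT(E' → ε) = { $, 'e' }
X has a single production, so nothing to check there.

Conflict found: Predict set conflict for E': { 'e' }
The grammar is NOT LL(1).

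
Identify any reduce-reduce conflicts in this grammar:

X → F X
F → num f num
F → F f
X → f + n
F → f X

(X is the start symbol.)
No reduce-reduce conflicts

A reduce-reduce conflict occurs when an LR(0) state has two complete items [A → α .] and [B → β .] — both call for a reduction, and with no lookahead the parser cannot choose between them.

Augment with X' → X and build the canonical LR(0) collection (I0 = CLOSURE({[X' → . X]}), then GOTO on every symbol after a dot until no new states appear). It has 12 states:
  I0: { [F → . F f], [F → . f X], [F → . num f num], [X → . F X], [X → . f + n], [X' → . X] }  — shift
  I1: { [F → . F f], [F → . f X], [F → . num f num], [F → F . f], [X → . F X], [X → . f + n], [X → F . X] }  — shift
  I2: { [X' → X .] }  — accept
  I3: { [F → . F f], [F → . f X], [F → . num f num], [F → f . X], [X → . F X], [X → . f + n], [X → f . + n] }  — shift
  I4: { [F → num . f num] }  — shift
  I5: { [F → num f . num] }  — shift
  I6: { [F → num f num .] }  — reduce
  I7: { [X → f + . n] }  — shift
  I8: { [F → f X .] }  — reduce
  I9: { [X → f + n .] }  — reduce
  I10: { [X → F X .] }  — reduce
  I11: { [F → . F f], [F → . f X], [F → . num f num], [F → F f .], [F → f . X], [X → . F X], [X → . f + n], [X → f . + n] }  — shift, reduce

No state contains more than one complete item.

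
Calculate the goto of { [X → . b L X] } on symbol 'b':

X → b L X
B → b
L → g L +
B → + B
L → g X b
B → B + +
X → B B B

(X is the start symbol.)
{ [L → . g L +], [L → . g X b], [X → b . L X] }

GOTO(I, 'b') = CLOSURE({ [A → αX.β] : [A → α.Xβ] ∈ I, X = 'b' })

Items with dot before 'b', with the dot advanced:
  [X → . b L X] → [X → b . L X]
Closure of the advanced items:
  [X → b . L X] has the dot before L: add [L → . g L +], [L → . g X b]

GOTO = { [L → . g L +], [L → . g X b], [X → b . L X] }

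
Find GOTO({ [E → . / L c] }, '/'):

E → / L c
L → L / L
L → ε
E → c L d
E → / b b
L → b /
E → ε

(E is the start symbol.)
GOTO(I, '/') = CLOSURE({ [A → αX.β] : [A → α.Xβ] ∈ I, X = '/' })

Items with dot before '/', with the dot advanced:
  [E → . / L c] → [E → / . L c]
Closure of the advanced items:
  [E → / . L c] has the dot before L: add [L → . L / L], [L → .], [L → . b /]

GOTO = { [E → / . L c], [L → . L / L], [L → . b /], [L → .] }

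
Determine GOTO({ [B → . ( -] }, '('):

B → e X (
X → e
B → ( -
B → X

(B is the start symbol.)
GOTO(I, '(') = CLOSURE({ [A → αX.β] : [A → α.Xβ] ∈ I, X = '(' })

Items with dot before '(', with the dot advanced:
  [B → . ( -] → [B → ( . -]
Closure adds nothing (no advanced item has the dot before a non-terminal).

GOTO = { [B → ( . -] }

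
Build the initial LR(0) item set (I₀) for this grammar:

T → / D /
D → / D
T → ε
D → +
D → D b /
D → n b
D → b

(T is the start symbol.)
{ [T → . / D /], [T → .], [T' → . T] }

First, augment the grammar with T' → T
I₀ = CLOSURE({ [T' → . T] }):
  [T' → . T] has the dot before T: add [T → . / D /], [T → .]
No further items can be added.

I₀ = { [T → . / D /], [T → .], [T' → . T] }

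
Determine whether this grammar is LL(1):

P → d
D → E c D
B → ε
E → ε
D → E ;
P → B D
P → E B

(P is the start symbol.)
Yes, the grammar is LL(1).

A grammar is LL(1) if for each non-terminal N with multiple productions, the predict sets of those productions are pairwise disjoint, where PREDICT(N → α) = (FIRST(α) \ {ε}) ∪ (FOLLOW(N) if α ⇒* ε).

Relevant sets:
  FIRST(B) = { ε }
  FIRST(D) = { ';', 'c' }
  FIRST(E) = { ε }
  FOLLOW(P) = { $ }

For P:
  PREDICT(P → d) = { 'd' }
  PREDICT(P → B D) = { ';', 'c' }
  PREDICT(P → E B) = { $ }
For D:
  PREDICT(D → E c D) = { 'c' }
  PREDICT(D → E ';') = { ';' }
B, E have a single production, so nothing to check there.

All predict sets are disjoint. The grammar IS LL(1).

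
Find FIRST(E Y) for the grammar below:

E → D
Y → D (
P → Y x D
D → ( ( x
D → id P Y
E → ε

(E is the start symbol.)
FIRST sets of the non-terminals involved (from the grammar, by fixed-point iteration):
  FIRST(E) = { '(', 'id', ε }
  FIRST(Y) = { '(', 'id' }

To compute FIRST(E Y), process the symbols left to right:
Symbol E is a non-terminal. Add FIRST(E) \ {ε} = { '(', 'id' }
E is nullable (ε ∈ FIRST(E)), continue to the next symbol.
Symbol Y is a non-terminal. Add FIRST(Y) \ {ε} = { '(', 'id' }
Y is not nullable (ε ∉ FIRST(Y)), so stop here.
FIRST(E Y) = { '(', 'id' }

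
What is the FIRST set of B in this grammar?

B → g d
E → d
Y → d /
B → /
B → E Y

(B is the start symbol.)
{ '/', 'd', 'g' }

FIRST sets of the other non-terminals involved (by the same procedure, iterated to a fixed point):
  FIRST(E) = { 'd' }

From B → g d:
  - g is a terminal: add 'g' and stop
From B → /:
  - '/' is a terminal: add '/' and stop
From B → E Y:
  - E is a non-terminal: add FIRST(E) \ {ε} = { 'd' }
    E is not nullable, so stop

Collecting: FIRST(B) = { '/', 'd', 'g' }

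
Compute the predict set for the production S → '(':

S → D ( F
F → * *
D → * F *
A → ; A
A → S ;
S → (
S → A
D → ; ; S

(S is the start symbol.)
{ '(' }

PREDICT(S → '(') = (FIRST(RHS) \ {ε}) ∪ (FOLLOW(S) if ε ∈ FIRST(RHS), i.e. RHS ⇒* ε)
FIRST('(') = { '(' }
ε ∉ FIRST('('), so FOLLOW(S) is not added.
PREDICT(S → '(') = { '(' }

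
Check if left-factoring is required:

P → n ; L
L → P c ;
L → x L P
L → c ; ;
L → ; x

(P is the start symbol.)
Left-factoring is needed when two productions for the same non-terminal
share a common prefix on the right-hand side.

Productions for L:
  L → P c ;
  L → x L P
  L → c ; ;
  L → ; x

No common prefixes found.

Answer: No, left-factoring is not needed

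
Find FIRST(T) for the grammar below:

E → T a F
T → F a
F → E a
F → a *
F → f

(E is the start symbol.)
{ 'a', 'f' }

To compute FIRST(T), examine every production with T on the left-hand side, reading each right-hand side left to right until a non-nullable symbol is reached.

FIRST sets of the other non-terminals involved (by the same procedure, iterated to a fixed point):
  FIRST(F) = { 'a', 'f' }

From T → F a:
  - F is a non-terminal: add FIRST(F) \ {ε} = { 'a', 'f' }
    F is not nullable, so stop

Collecting: FIRST(T) = { 'a', 'f' }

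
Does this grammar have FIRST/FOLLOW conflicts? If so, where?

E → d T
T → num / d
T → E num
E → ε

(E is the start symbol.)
A FIRST/FOLLOW conflict occurs when a non-terminal N has a nullable alternative N → β (β ⇒* ε) and another alternative N → α with FIRST(α) ∩ FOLLOW(N) ≠ ∅: on such a lookahead the parser cannot decide between expanding α and letting N vanish via β.

Nullable non-terminals: E.

E: nullable alternative(s) E → ε; FOLLOW(E) = { $, 'num' }
  E → d T: FIRST \ {ε} = { 'd' } — disjoint from FOLLOW(E)
  E → ε: FIRST \ {ε} = { } — this is the only nullable alternative, skip

T has no nullable alternative, so no FIRST/FOLLOW check is needed there.

No FIRST/FOLLOW conflicts found.

Answer: No FIRST/FOLLOW conflicts.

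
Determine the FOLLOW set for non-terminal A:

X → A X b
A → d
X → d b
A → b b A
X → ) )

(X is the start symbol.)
{ ')', 'b', 'd' }

In X → A X b: A is followed by X b, add FIRST(X b) \ {ε} = { ')', 'b', 'd' }
In A → b b A: A is at the end; this adds FOLLOW(A) to itself — nothing new

Taking the union: FOLLOW(A) = { ')', 'b', 'd' }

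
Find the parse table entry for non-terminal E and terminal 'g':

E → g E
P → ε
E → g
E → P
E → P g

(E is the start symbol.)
E → g E, E → g, E → P g

To find M[E, 'g'], we find productions for E where 'g' is in the predict set (PREDICT(N → α) = (FIRST(α) \ {ε}) ∪ (FOLLOW(N) if α ⇒* ε)).

Relevant sets:
  FIRST(P) = { ε }
  FOLLOW(E) = { $ }

E → g E: PREDICT = { 'g' }
  'g' is in predict set, so this production goes in M[E, 'g']
E → g: PREDICT = { 'g' }
  'g' is in predict set, so this production goes in M[E, 'g']
E → P: PREDICT = { $ }
E → P g: PREDICT = { 'g' }
  'g' is in predict set, so this production goes in M[E, 'g']

M[E, 'g'] = E → g E, E → g, E → P g  (a multiply-defined cell — the grammar is not LL(1))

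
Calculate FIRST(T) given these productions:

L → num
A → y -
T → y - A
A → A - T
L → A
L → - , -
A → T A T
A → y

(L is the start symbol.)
{ 'y' }

From T → y - A:
  - y is a terminal: add 'y' and stop

Collecting: FIRST(T) = { 'y' }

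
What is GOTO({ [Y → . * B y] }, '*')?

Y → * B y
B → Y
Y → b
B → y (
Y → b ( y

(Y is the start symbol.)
GOTO(I, '*') = CLOSURE({ [A → αX.β] : [A → α.Xβ] ∈ I, X = '*' })

Items with dot before '*', with the dot advanced:
  [Y → . * B y] → [Y → * . B y]
Closure of the advanced items:
  [Y → * . B y] has the dot before B: add [B → . Y], [B → . y (]
  [B → . Y] has the dot before Y: add [Y → . * B y], [Y → . b], [Y → . b ( y]

GOTO = { [B → . Y], [B → . y (], [Y → * . B y], [Y → . * B y], [Y → . b ( y], [Y → . b] }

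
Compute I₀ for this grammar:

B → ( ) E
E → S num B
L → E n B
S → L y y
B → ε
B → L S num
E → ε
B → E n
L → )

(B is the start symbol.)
{ [B → . ( ) E], [B → . E n], [B → . L S num], [B → .], [B' → . B], [E → . S num B], [E → .], [L → . )], [L → . E n B], [S → . L y y] }

First, augment the grammar with B' → B
I₀ = CLOSURE({ [B' → . B] }):
  [B' → . B] has the dot before B: add [B → . ( ) E], [B → .], [B → . L S num], [B → . E n]
  [B → . L S num] has the dot before L: add [L → . E n B], [L → . )]
  [B → . E n] has the dot before E: add [E → . S num B], [E → .]
  [E → . S num B] has the dot before S: add [S → . L y y]
No further items can be added.

I₀ = { [B → . ( ) E], [B → . E n], [B → . L S num], [B → .], [B' → . B], [E → . S num B], [E → .], [L → . )], [L → . E n B], [S → . L y y] }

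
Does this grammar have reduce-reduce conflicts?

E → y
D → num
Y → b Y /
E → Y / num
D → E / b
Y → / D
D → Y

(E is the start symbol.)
No reduce-reduce conflicts

A reduce-reduce conflict occurs when an LR(0) state has two complete items [A → α .] and [B → β .] — both call for a reduction, and with no lookahead the parser cannot choose between them.

Augment with E' → E and build the canonical LR(0) collection (I0 = CLOSURE({[E' → . E]}), then GOTO on every symbol after a dot until no new states appear). It has 16 states:
  I0: { [E → . Y / num], [E → . y], [E' → . E], [Y → . / D], [Y → . b Y /] }  — shift
  I1: { [D → . E / b], [D → . Y], [D → . num], [E → . Y / num], [E → . y], [Y → . / D], [Y → . b Y /], [Y → / . D] }  — shift
  I2: { [E' → E .] }  — accept
  I3: { [E → Y . / num] }  — shift
  I4: { [Y → . / D], [Y → . b Y /], [Y → b . Y /] }  — shift
  I5: { [E → y .] }  — reduce
  I6: { [Y → b Y . /] }  — shift
  I7: { [Y → b Y / .] }  — reduce
  I8: { [E → Y / . num] }  — shift
  I9: { [E → Y / num .] }  — reduce
  I10: { [Y → / D .] }  — reduce
  I11: { [D → E . / b] }  — shift
  I12: { [D → Y .], [E → Y . / num] }  — shift, reduce
  I13: { [D → num .] }  — reduce
  I14: { [D → E / . b] }  — shift
  I15: { [D → E / b .] }  — reduce

No state contains more than one complete item.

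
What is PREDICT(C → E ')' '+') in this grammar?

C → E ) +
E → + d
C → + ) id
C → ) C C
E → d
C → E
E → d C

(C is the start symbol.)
{ '+', 'd' }

PREDICT(C → E ')' '+') = (FIRST(RHS) \ {ε}) ∪ (FOLLOW(C) if ε ∈ FIRST(RHS), i.e. RHS ⇒* ε)
FIRST(E) = { '+', 'd' }
FIRST(E ')' '+') = { '+', 'd' }
ε ∉ FIRST(E ')' '+'), so FOLLOW(C) is not added.
PREDICT(C → E ')' '+') = { '+', 'd' }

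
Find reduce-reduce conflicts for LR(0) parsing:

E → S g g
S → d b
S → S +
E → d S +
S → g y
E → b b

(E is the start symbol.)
A reduce-reduce conflict occurs when an LR(0) state has two complete items [A → α .] and [B → β .] — both call for a reduction, and with no lookahead the parser cannot choose between them.

Augment with E' → E and build the canonical LR(0) collection (I0 = CLOSURE({[E' → . E]}), then GOTO on every symbol after a dot until no new states appear). It has 15 states:
  I0: { [E → . S g g], [E → . b b], [E → . d S +], [E' → . E], [S → . S +], [S → . d b], [S → . g y] }  — shift
  I1: { [E' → E .] }  — accept
  I2: { [E → S . g g], [S → S . +] }  — shift
  I3: { [E → b . b] }  — shift
  I4: { [E → d . S +], [S → . S +], [S → . d b], [S → . g y], [S → d . b] }  — shift
  I5: { [S → g . y] }  — shift
  I6: { [S → g y .] }  — reduce
  I7: { [E → d S . +], [S → S . +] }  — shift
  I8: { [S → d b .] }  — reduce
  I9: { [S → d . b] }  — shift
  I10: { [E → d S + .], [S → S + .] }  — 2 reduces
  I11: { [E → b b .] }  — reduce
  I12: { [S → S + .] }  — reduce
  I13: { [E → S g . g] }  — shift
  I14: { [E → S g g .] }  — reduce

I10 contains complete items [E → d S + .], [S → S + .] — reduce-reduce conflict.

Answer: Yes — I10: [E → d S + .] vs [S → S + .]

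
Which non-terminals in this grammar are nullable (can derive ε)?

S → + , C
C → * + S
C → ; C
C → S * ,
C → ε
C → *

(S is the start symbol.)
{ 'C' }

A non-terminal is nullable if it can derive ε (the empty string): either it has an ε-production, or it has a production whose right-hand side consists entirely of nullable non-terminals.

ε-productions: C → ε
So C is immediately nullable.
No further non-terminal can be added: every production for the remaining non-terminals contains a terminal or a non-nullable non-terminal.
Nullable = { 'C' }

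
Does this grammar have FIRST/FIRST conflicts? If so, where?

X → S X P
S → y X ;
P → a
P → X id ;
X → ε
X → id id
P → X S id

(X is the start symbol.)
Yes. P → X id ';' / P → X S id on { 'id', 'y' }

A FIRST/FIRST conflict occurs when two productions N → α and N → β for the same non-terminal have FIRST(α) ∩ FIRST(β) ≠ ∅ (with ε ∈ FIRST of a nullable right-hand side, so two nullable alternatives also conflict).

FIRST sets of the non-terminals at (or reachable through a nullable prefix from) the front of some alternative:
  FIRST(S) = { 'y' }
  FIRST(X) = { 'id', 'y', ε }

Productions for X:
  X → S X P: FIRST = { 'y' }
  X → ε: FIRST = { ε }
  X → id id: FIRST = { 'id' }
Productions for P:
  P → a: FIRST = { 'a' }
  P → X id ;: FIRST = { 'id', 'y' }
  P → X S id: FIRST = { 'id', 'y' }
S has only one production, so no FIRST/FIRST conflict is possible there.

Conflict for P: P → X id ; and P → X S id
  Overlap: { 'id', 'y' }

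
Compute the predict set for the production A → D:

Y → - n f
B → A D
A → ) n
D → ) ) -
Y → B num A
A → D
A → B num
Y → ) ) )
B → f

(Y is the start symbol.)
{ ')' }

PREDICT(A → D) = (FIRST(RHS) \ {ε}) ∪ (FOLLOW(A) if ε ∈ FIRST(RHS), i.e. RHS ⇒* ε)
FIRST(D) = { ')' }
FIRST(D) = { ')' }
ε ∉ FIRST(D), so FOLLOW(A) is not added.
PREDICT(A → D) = { ')' }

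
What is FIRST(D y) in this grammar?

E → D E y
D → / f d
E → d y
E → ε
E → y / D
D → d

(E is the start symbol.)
FIRST sets of the non-terminals involved (from the grammar, by fixed-point iteration):
  FIRST(D) = { '/', 'd' }

To compute FIRST(D y), process the symbols left to right:
Symbol D is a non-terminal. Add FIRST(D) \ {ε} = { '/', 'd' }
D is not nullable (ε ∉ FIRST(D)), so stop here.
FIRST(D y) = { '/', 'd' }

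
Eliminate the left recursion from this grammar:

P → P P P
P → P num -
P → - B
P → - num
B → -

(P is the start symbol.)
P → - B P'
P → - num P'
P' → P P P'
P' → num - P'
P' → ε
B → -

P is directly left-recursive. The standard transformation for
  A → A α₁ | ... | A α_m | β₁ | ... | β_n
is
  A  → β₁ A' | ... | β_n A'
  A' → α₁ A' | ... | α_m A' | ε

P → - B becomes P → - B P'
P → - num becomes P → - num P'
P → P P P becomes P' → P P P'
P → P num - becomes P' → num - P'
Add P' → ε

Productions for other non-terminals are unchanged:
  B → -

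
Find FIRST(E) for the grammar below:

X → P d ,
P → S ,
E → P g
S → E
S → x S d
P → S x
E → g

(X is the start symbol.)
FIRST sets of the other non-terminals involved (by the same procedure, iterated to a fixed point):
  FIRST(P) = { 'g', 'x' }

From E → P g:
  - P is a non-terminal: add FIRST(P) \ {ε} = { 'g', 'x' }
    P is not nullable, so stop
From E → g:
  - g is a terminal: add 'g' and stop

Collecting: FIRST(E) = { 'g', 'x' }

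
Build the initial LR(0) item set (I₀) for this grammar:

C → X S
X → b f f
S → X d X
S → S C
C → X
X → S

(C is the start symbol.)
{ [C → . X S], [C → . X], [C' → . C], [S → . S C], [S → . X d X], [X → . S], [X → . b f f] }

First, augment the grammar with C' → C
I₀ = CLOSURE({ [C' → . C] }):
  [C' → . C] has the dot before C: add [C → . X S], [C → . X]
  [C → . X S] has the dot before X: add [X → . b f f], [X → . S]
  [X → . S] has the dot before S: add [S → . X d X], [S → . S C]
No further items can be added.

I₀ = { [C → . X S], [C → . X], [C' → . C], [S → . S C], [S → . X d X], [X → . S], [X → . b f f] }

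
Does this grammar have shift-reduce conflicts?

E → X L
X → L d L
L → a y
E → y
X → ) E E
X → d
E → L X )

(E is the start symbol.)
A shift-reduce conflict occurs when an LR(0) state has both:
  - a complete (reduce) item [A → α .] (dot at the end), and
  - a shift item [B → β . c γ] (dot before a terminal).

Augment with E' → E and build the canonical LR(0) collection (I0 = CLOSURE({[E' → . E]}), then GOTO on every symbol after a dot until no new states appear). It has 18 states:
  I0: { [E → . L X )], [E → . X L], [E → . y], [E' → . E], [L → . a y], [X → . ) E E], [X → . L d L], [X → . d] }  — shift
  I1: { [E → . L X )], [E → . X L], [E → . y], [L → . a y], [X → ) . E E], [X → . ) E E], [X → . L d L], [X → . d] }  — shift
  I2: { [E' → E .] }  — accept
  I3: { [E → L . X )], [L → . a y], [X → . ) E E], [X → . L d L], [X → . d], [X → L . d L] }  — shift
  I4: { [E → X . L], [L → . a y] }  — shift
  I5: { [L → a . y] }  — shift
  I6: { [X → d .] }  — reduce
  I7: { [E → y .] }  — reduce
  I8: { [L → a y .] }  — reduce
  I9: { [E → X L .] }  — reduce
  I10: { [X → L . d L] }  — shift
  I11: { [E → L X . )] }  — shift
  I12: { [L → . a y], [X → L d . L], [X → d .] }  — shift, reduce
  I13: { [X → L d L .] }  — reduce
  I14: { [E → L X ) .] }  — reduce
  I15: { [L → . a y], [X → L d . L] }  — shift
  I16: { [E → . L X )], [E → . X L], [E → . y], [L → . a y], [X → ) E . E], [X → . ) E E], [X → . L d L], [X → . d] }  — shift
  I17: { [X → ) E E .] }  — reduce

I12 contains reduce item [X → d .] and shift item [L → . a y] — shift-reduce conflict.

Answer: Yes — I12: [X → d .] vs [L → . a y]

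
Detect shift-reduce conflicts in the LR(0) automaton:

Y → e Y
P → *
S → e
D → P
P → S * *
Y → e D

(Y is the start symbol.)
A shift-reduce conflict occurs when an LR(0) state has both:
  - a complete (reduce) item [A → α .] (dot at the end), and
  - a shift item [B → β . c γ] (dot before a terminal).

Augment with Y' → Y and build the canonical LR(0) collection (I0 = CLOSURE({[Y' → . Y]}), then GOTO on every symbol after a dot until no new states appear). It has 11 states:
  I0: { [Y → . e D], [Y → . e Y], [Y' → . Y] }  — shift
  I1: { [Y' → Y .] }  — accept
  I2: { [D → . P], [P → . *], [P → . S * *], [S → . e], [Y → . e D], [Y → . e Y], [Y → e . D], [Y → e . Y] }  — shift
  I3: { [P → * .] }  — reduce
  I4: { [Y → e D .] }  — reduce
  I5: { [D → P .] }  — reduce
  I6: { [P → S . * *] }  — shift
  I7: { [Y → e Y .] }  — reduce
  I8: { [D → . P], [P → . *], [P → . S * *], [S → . e], [S → e .], [Y → . e D], [Y → . e Y], [Y → e . D], [Y → e . Y] }  — shift, reduce
  I9: { [P → S * . *] }  — shift
  I10: { [P → S * * .] }  — reduce

I8 contains reduce item [S → e .] and shift items [P → . *], [S → . e], [Y → . e D], [Y → . e Y] — shift-reduce conflict.

Answer: Yes — I8: [S → e .] vs [P → . *]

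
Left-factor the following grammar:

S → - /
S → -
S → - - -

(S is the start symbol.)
S → - S'
S' → /
S' → ε
S' → - -

Left-factoring transforms A → αβ₁ | αβ₂ into A → αA' and A' → β₁ | β₂
(α is the longest common prefix among the alternatives). Repeat until
no nonterminal has two alternatives with a common prefix.

Round 1: S has alternatives sharing prefix '-'. Introduce S': S → - S'
  Add: S' → /
  Add: S' → ε
  Add: S' → - -

No remaining common prefixes — done.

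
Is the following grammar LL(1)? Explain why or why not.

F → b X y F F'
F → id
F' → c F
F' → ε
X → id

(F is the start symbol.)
No. Predict set conflict for F': { 'c' }

A grammar is LL(1) if for each non-terminal N with multiple productions, the predict sets of those productions are pairwise disjoint, where PREDICT(N → α) = (FIRST(α) \ {ε}) ∪ (FOLLOW(N) if α ⇒* ε).

Relevant sets:
  FOLLOW(F') = { $, 'c' }

For F:
  PREDICT(F → b X y F F') = { 'b' }
  PREDICT(F → id) = { 'id' }
For F':
  PREDICT(F' → c F) = { 'c' }
  PREDICT(F' → ε) = { $, 'c' }
X has a single production, so nothing to check there.

Conflict found: Predict set conflict for F': { 'c' }
The grammar is NOT LL(1).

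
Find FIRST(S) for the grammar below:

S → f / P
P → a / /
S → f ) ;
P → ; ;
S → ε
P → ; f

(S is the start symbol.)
From S → f / P:
  - f is a terminal: add 'f' and stop
From S → f ) ;:
  - f is a terminal: add 'f' and stop
From S → ε:
  - ε-production, so ε ∈ FIRST(S)

Collecting: FIRST(S) = { 'f', ε }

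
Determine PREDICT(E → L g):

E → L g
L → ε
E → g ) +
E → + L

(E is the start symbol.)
PREDICT(E → L g) = (FIRST(RHS) \ {ε}) ∪ (FOLLOW(E) if ε ∈ FIRST(RHS), i.e. RHS ⇒* ε)
FIRST(L) = { ε }
FIRST(L g) = { 'g' }
ε ∉ FIRST(L g), so FOLLOW(E) is not added.
PREDICT(E → L g) = { 'g' }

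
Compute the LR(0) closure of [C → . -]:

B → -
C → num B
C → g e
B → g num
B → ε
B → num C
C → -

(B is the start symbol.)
{ [C → . -] }

To compute CLOSURE, for each item [A → α.Bβ] where B is a non-terminal, add [B → .γ] for all productions B → γ; repeat for the newly added items until nothing changes.

Start with: [C → . -]
The dot precedes the terminal '-', so nothing is added.

CLOSURE = { [C → . -] }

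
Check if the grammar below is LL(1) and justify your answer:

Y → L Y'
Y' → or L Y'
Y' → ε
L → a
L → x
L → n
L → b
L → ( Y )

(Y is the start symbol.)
Yes, the grammar is LL(1).

A grammar is LL(1) if for each non-terminal N with multiple productions, the predict sets of those productions are pairwise disjoint, where PREDICT(N → α) = (FIRST(α) \ {ε}) ∪ (FOLLOW(N) if α ⇒* ε).

Relevant sets:
  FOLLOW(Y') = { $, ')' }

For Y':
  PREDICT(Y' → or L Y') = { 'or' }
  PREDICT(Y' → ε) = { $, ')' }
For L:
  PREDICT(L → a) = { 'a' }
  PREDICT(L → x) = { 'x' }
  PREDICT(L → n) = { 'n' }
  PREDICT(L → b) = { 'b' }
  PREDICT(L → '(' Y ')') = { '(' }
Y has a single production, so nothing to check there.

All predict sets are disjoint. The grammar IS LL(1).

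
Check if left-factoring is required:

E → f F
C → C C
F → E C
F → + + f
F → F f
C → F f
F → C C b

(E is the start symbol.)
No, left-factoring is not needed

Left-factoring is needed when two productions for the same non-terminal
share a common prefix on the right-hand side.

Productions for C:
  C → C C
  C → F f
Productions for F:
  F → E C
  F → + + f
  F → F f
  F → C C b

No common prefixes found.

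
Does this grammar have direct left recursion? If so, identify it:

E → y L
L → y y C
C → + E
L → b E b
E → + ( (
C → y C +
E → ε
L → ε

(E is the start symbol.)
No direct left recursion

E → y L: starts with y
L → y y C: starts with y
C → + E: starts with '+'
L → b E b: starts with b
E → + ( (: starts with '+'
C → y C +: starts with y
E → ε: starts with ε
L → ε: starts with ε

No direct left recursion found.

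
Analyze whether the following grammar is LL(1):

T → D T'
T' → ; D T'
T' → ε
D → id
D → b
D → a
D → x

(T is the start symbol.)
Yes, the grammar is LL(1).

A grammar is LL(1) if for each non-terminal N with multiple productions, the predict sets of those productions are pairwise disjoint, where PREDICT(N → α) = (FIRST(α) \ {ε}) ∪ (FOLLOW(N) if α ⇒* ε).

Relevant sets:
  FOLLOW(T') = { $ }

For T':
  PREDICT(T' → ';' D T') = { ';' }
  PREDICT(T' → ε) = { $ }
For D:
  PREDICT(D → id) = { 'id' }
  PREDICT(D → b) = { 'b' }
  PREDICT(D → a) = { 'a' }
  PREDICT(D → x) = { 'x' }
T has a single production, so nothing to check there.

All predict sets are disjoint. The grammar IS LL(1).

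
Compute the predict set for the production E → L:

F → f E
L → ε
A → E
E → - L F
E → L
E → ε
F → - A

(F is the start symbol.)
{ $ }

PREDICT(E → L) = (FIRST(RHS) \ {ε}) ∪ (FOLLOW(E) if ε ∈ FIRST(RHS), i.e. RHS ⇒* ε)
FIRST(L) = { ε }
FIRST(L) = { ε }
ε ∈ FIRST(L) (the right-hand side is nullable), so add FOLLOW(E) = { $ }
PREDICT(E → L) = { $ }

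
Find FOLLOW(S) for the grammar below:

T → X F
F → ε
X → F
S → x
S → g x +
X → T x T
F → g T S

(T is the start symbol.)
In F → g T S: S is at the end, add FOLLOW(F)

The FOLLOW sets referred to above (computed the same way, to a fixed point):
  FOLLOW(F) = { $, 'g', 'x' }

Taking the union: FOLLOW(S) = { $, 'g', 'x' }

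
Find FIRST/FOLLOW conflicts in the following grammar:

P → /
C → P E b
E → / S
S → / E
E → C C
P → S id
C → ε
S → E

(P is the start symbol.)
A FIRST/FOLLOW conflict occurs when a non-terminal N has a nullable alternative N → β (β ⇒* ε) and another alternative N → α with FIRST(α) ∩ FOLLOW(N) ≠ ∅: on such a lookahead the parser cannot decide between expanding α and letting N vanish via β.

Nullable non-terminals: C, E, S.
FIRST sets used below: FIRST(P) = { '/', 'id' }, FIRST(C) = { '/', 'id', ε }, FIRST(E) = { '/', 'id', ε }

C: nullable alternative(s) C → ε; FOLLOW(C) = { '/', 'b', 'id' }
  C → P E b: FIRST \ {ε} = { '/', 'id' } — overlaps FOLLOW(C) on { '/', 'id' }: CONFLICT
  C → ε: FIRST \ {ε} = { } — this is the only nullable alternative, skip

E: nullable alternative(s) E → C C; FOLLOW(E) = { 'b', 'id' }
  E → / S: FIRST \ {ε} = { '/' } — disjoint from FOLLOW(E)
  E → C C: FIRST \ {ε} = { '/', 'id' } — this is the only nullable alternative, skip

S: nullable alternative(s) S → E; FOLLOW(S) = { 'b', 'id' }
  S → / E: FIRST \ {ε} = { '/' } — disjoint from FOLLOW(S)
  S → E: FIRST \ {ε} = { '/', 'id' } — this is the only nullable alternative, skip

P has no nullable alternative, so no FIRST/FOLLOW check is needed there.

So the grammar has 1 FIRST/FOLLOW conflict (marked CONFLICT above).

Answer: Yes. C → P E b with FOLLOW(C) on { '/', 'id' }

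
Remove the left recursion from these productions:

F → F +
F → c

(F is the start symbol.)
F → c F'
F' → + F'
F' → ε

F is directly left-recursive. The standard transformation for
  A → A α₁ | ... | A α_m | β₁ | ... | β_n
is
  A  → β₁ A' | ... | β_n A'
  A' → α₁ A' | ... | α_m A' | ε

F → c becomes F → c F'
F → F + becomes F' → + F'
Add F' → ε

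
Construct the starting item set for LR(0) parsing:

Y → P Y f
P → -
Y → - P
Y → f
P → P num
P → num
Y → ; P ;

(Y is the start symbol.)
First, augment the grammar with Y' → Y
I₀ = CLOSURE({ [Y' → . Y] }):
  [Y' → . Y] has the dot before Y: add [Y → . P Y f], [Y → . - P], [Y → . f], [Y → . ; P ;]
  [Y → . P Y f] has the dot before P: add [P → . -], [P → . P num], [P → . num]
No further items can be added.

I₀ = { [P → . -], [P → . P num], [P → . num], [Y → . - P], [Y → . ; P ;], [Y → . P Y f], [Y → . f], [Y' → . Y] }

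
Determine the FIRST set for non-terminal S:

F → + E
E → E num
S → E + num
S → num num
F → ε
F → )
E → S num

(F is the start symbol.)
FIRST sets of the other non-terminals involved (by the same procedure, iterated to a fixed point):
  FIRST(E) = { 'num' }

From S → E + num:
  - E is a non-terminal: add FIRST(E) \ {ε} = { 'num' }
    E is not nullable, so stop
From S → num num:
  - num is a terminal: add 'num' and stop

Collecting: FIRST(S) = { 'num' }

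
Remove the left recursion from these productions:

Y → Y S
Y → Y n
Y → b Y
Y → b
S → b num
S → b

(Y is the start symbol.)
Y is directly left-recursive. The standard transformation for
  A → A α₁ | ... | A α_m | β₁ | ... | β_n
is
  A  → β₁ A' | ... | β_n A'
  A' → α₁ A' | ... | α_m A' | ε

Y → b Y becomes Y → b Y Y'
Y → b becomes Y → b Y'
Y → Y S becomes Y' → S Y'
Y → Y n becomes Y' → n Y'
Add Y' → ε

Productions for other non-terminals are unchanged:
  S → b num
  S → b

Resulting grammar:
Y → b Y Y'
Y → b Y'
Y' → S Y'
Y' → n Y'
Y' → ε
S → b num
S → b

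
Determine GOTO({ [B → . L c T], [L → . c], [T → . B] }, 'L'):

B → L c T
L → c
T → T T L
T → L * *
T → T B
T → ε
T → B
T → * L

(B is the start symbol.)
{ [B → L . c T] }

GOTO(I, 'L') = CLOSURE({ [A → αX.β] : [A → α.Xβ] ∈ I, X = 'L' })

Items with dot before 'L', with the dot advanced:
  [B → . L c T] → [B → L . c T]
Closure adds nothing (no advanced item has the dot before a non-terminal).

GOTO = { [B → L . c T] }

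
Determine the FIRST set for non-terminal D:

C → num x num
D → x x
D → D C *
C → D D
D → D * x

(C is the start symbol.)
From D → x x:
  - x is a terminal: add 'x' and stop
From D → D C *:
  - D is the symbol being defined: contributes nothing new
    D is not nullable, so stop
From D → D * x:
  - D is the symbol being defined: contributes nothing new
    D is not nullable, so stop

Collecting: FIRST(D) = { 'x' }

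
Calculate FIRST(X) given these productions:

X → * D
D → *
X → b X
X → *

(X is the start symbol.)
{ '*', 'b' }

To compute FIRST(X), examine every production with X on the left-hand side, reading each right-hand side left to right until a non-nullable symbol is reached.

From X → * D:
  - '*' is a terminal: add '*' and stop
From X → b X:
  - b is a terminal: add 'b' and stop
From X → *:
  - '*' is a terminal: add '*' and stop

Collecting: FIRST(X) = { '*', 'b' }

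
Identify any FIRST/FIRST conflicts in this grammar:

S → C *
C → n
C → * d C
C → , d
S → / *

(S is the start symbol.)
No FIRST/FIRST conflicts.

A FIRST/FIRST conflict occurs when two productions N → α and N → β for the same non-terminal have FIRST(α) ∩ FIRST(β) ≠ ∅ (with ε ∈ FIRST of a nullable right-hand side, so two nullable alternatives also conflict).

FIRST sets of the non-terminals at (or reachable through a nullable prefix from) the front of some alternative:
  FIRST(C) = { '*', ',', 'n' }

Productions for S:
  S → C *: FIRST = { '*', ',', 'n' }
  S → / *: FIRST = { '/' }
Productions for C:
  C → n: FIRST = { 'n' }
  C → * d C: FIRST = { '*' }
  C → , d: FIRST = { ',' }

All alternatives of each non-terminal have pairwise disjoint FIRST sets.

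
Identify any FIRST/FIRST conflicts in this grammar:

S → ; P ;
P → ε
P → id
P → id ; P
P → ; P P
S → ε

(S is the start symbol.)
Productions for S:
  S → ; P ;: FIRST = { ';' }
  S → ε: FIRST = { ε }
Productions for P:
  P → ε: FIRST = { ε }
  P → id: FIRST = { 'id' }
  P → id ; P: FIRST = { 'id' }
  P → ; P P: FIRST = { ';' }

Conflict for P: P → id and P → id ; P
  Overlap: { 'id' }

Answer: Yes. P → id / P → id ';' P on { 'id' }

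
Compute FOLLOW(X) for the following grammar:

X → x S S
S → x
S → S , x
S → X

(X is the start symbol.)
To compute FOLLOW(X), find every occurrence of X on a right-hand side N → α X β: add FIRST(β) \ {ε}, and if β is empty or nullable also add FOLLOW(N). Iterate to a fixed point.

X is the start symbol, so $ ∈ FOLLOW(X).
In S → X: X is at the end, add FOLLOW(S)

The FOLLOW sets referred to above (computed the same way, to a fixed point):
  FOLLOW(S) = { $, ',', 'x' }

Taking the union: FOLLOW(X) = { $, ',', 'x' }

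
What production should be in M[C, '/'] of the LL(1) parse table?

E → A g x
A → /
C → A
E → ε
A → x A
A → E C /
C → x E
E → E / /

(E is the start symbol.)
C → A

To find M[C, '/'], we find productions for C where '/' is in the predict set (PREDICT(N → α) = (FIRST(α) \ {ε}) ∪ (FOLLOW(N) if α ⇒* ε)).

Relevant sets:
  FIRST(A) = { '/', 'x' }

C → A: PREDICT = { '/', 'x' }
  '/' is in predict set, so this production goes in M[C, '/']
C → x E: PREDICT = { 'x' }

M[C, '/'] = C → A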